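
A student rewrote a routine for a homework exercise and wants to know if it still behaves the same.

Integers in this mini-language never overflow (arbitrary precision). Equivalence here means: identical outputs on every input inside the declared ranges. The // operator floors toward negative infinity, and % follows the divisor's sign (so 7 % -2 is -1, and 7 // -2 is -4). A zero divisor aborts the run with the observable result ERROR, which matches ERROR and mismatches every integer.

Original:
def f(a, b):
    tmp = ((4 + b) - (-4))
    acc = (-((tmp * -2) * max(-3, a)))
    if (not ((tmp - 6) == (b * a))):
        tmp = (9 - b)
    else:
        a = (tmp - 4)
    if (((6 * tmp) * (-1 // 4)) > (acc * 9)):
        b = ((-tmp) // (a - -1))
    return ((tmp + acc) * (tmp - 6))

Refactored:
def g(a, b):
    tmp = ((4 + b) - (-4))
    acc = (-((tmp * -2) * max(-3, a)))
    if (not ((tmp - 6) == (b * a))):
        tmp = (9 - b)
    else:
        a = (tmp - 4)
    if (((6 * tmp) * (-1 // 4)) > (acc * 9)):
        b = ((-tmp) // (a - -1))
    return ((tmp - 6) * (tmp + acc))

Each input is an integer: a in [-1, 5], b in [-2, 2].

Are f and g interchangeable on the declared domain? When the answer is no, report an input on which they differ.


Changes here: same computation, different form; the full 35-point sweep finds no disagreement.
verdict: equivalent


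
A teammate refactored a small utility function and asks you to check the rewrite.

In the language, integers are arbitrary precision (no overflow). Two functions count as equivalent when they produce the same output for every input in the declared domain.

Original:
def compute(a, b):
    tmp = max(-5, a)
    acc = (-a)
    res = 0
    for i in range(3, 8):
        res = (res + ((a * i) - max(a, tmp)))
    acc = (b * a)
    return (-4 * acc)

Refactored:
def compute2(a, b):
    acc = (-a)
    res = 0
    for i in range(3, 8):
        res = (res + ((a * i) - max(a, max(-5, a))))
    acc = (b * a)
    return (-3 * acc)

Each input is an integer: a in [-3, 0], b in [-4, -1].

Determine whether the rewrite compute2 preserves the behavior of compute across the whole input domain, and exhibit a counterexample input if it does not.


a=-3, b=-4 yields -48 from compute but -36 from compute2.
verdict: not equivalent; witness: a=-3, b=-4


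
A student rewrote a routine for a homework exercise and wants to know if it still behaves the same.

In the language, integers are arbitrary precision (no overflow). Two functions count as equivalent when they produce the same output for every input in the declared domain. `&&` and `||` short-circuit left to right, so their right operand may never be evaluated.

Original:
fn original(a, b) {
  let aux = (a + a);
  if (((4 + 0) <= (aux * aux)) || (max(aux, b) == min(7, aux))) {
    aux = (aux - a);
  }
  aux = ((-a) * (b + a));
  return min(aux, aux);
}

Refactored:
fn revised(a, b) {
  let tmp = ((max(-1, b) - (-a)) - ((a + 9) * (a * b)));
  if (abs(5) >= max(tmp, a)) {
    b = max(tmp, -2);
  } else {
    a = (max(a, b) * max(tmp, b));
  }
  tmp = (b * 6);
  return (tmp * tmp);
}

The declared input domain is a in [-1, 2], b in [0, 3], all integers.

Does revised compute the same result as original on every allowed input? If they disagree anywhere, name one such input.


Evaluate both at a=-1, b=0.
original: aux = -2; (((4 + 0) <= (aux * aux)) || (max(aux, b) == min(7, aux))) -> true; aux = -1; aux = -1; return -1
revised: tmp = -1; (abs(5) >= max(tmp, a)) -> true; b = -1; tmp = -6; return 36
-1 and 36 differ, so these are not the same function on this domain.
verdict: not equivalent; witness: a=-1, b=0


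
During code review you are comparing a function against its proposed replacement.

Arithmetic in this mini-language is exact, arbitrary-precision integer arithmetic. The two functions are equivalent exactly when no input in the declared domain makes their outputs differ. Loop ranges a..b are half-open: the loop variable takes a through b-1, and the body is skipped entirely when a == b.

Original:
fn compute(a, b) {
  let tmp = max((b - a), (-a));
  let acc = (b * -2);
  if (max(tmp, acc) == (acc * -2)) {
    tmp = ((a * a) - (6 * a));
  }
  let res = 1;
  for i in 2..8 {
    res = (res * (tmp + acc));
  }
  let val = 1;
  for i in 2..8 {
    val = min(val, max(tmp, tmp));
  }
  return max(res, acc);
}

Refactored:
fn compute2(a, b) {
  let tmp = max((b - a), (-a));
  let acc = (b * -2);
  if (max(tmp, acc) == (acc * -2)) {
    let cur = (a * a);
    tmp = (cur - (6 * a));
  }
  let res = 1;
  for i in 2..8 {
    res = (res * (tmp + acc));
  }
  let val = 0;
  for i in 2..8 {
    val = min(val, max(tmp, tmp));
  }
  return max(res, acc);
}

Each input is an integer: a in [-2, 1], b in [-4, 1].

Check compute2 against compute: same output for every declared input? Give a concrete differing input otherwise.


Equivalent. The suspicious edit (`1` became `0`) never changes the result for any input inside the declared domain.
Across all 24 domain points the two functions coincide.
Spot check at a=0, b=-2 — compute: tmp := 0 | acc := 4 | (max(tmp, acc) == (acc * -2)): false | res := 1 | iter i=2: | res := 4 | iter i=3: | res := 16 | iter i=4: | res := 64 | iter i=5: | res := 256 | iter i=6: | res := 1024 | iter i=7: | res := 4096 | val := 1 | iter i=2: | val := 0 | iter i=3: | val := 0 | iter i=4: | val := 0 | iter i=5: | val := 0 | iter i=6: | val := 0 | iter i=7: | val := 0 | result 4096. compute2: tmp := 0 | acc := 4 | (max(tmp, acc) == (acc * -2)): false | res := 1 | iter i=2: | res := 4 | iter i=3: | res := 16 | iter i=4: | res := 64 | iter i=5: | res := 256 | iter i=6: | res := 1024 | iter i=7: | res := 4096 | val := 0 | iter i=2: | val := 0 | iter i=3: | val := 0 | iter i=4: | val := 0 | iter i=5: | val := 0 | iter i=6: | val := 0 | iter i=7: | val := 0 | result 4096. Both give 4096.
verdict: equivalent


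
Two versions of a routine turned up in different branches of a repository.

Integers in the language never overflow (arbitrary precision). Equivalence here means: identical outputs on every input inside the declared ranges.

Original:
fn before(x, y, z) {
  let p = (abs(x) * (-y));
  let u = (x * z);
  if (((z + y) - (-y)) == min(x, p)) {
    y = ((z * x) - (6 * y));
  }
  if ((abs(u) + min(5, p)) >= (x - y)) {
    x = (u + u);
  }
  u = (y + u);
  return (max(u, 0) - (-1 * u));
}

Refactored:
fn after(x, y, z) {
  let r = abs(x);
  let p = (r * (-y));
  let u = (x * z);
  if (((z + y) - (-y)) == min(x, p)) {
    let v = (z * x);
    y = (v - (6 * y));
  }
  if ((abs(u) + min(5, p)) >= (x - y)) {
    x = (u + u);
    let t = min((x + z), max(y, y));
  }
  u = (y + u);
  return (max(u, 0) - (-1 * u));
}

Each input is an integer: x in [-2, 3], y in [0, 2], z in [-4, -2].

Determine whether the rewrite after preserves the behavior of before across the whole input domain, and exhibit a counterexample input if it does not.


Behavior is preserved: although local variable names differ, arithmetic usage differs, statement counts differ, min/max/abs usage differs, the outputs never diverge.
Tracing x=1, y=0, z=-2: before: p := 0 | u := -2 | (((z + y) - (-y)) == min(x, p)): false | ((abs(u) + min(5, p)) >= (x - y)): true | x := -4 | u := -2 | result -2 | after: r := 1 | p := 0 | u := -2 | (((z + y) - (-y)) == min(x, p)): false | ((abs(u) + min(5, p)) >= (x - y)): true | x := -4 | t := -6 | u := -2 | result -2 — matching result -2.
Checked all 54 inputs in the declared domain: the outputs agree on every one.
verdict: equivalent


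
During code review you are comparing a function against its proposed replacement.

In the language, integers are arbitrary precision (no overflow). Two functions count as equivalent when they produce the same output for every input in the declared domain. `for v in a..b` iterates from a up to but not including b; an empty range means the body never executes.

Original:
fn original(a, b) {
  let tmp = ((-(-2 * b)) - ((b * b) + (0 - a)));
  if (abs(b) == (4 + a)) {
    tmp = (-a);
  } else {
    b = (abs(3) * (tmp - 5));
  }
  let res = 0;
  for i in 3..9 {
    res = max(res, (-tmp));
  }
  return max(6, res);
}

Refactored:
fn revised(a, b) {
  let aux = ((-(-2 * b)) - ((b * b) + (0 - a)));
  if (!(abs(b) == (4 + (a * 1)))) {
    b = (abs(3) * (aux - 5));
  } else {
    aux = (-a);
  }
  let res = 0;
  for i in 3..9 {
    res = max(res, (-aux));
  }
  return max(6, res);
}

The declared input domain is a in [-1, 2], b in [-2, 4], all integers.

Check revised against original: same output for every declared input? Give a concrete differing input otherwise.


This is a faithful refactor — boolean connective usage differs, plus constant usage differs, plus arithmetic usage differs, plus local variable names differ, but the computed results match everywhere.
As a probe, take a=2, b=-2: original runs tmp := -6 | (abs(b) == (4 + a)): false | b := -33 | res := 0 | iter i=3: | res := 6 | iter i=4: | res := 6 | iter i=5: | res := 6 | iter i=6: | res := 6 | iter i=7: | res := 6 | iter i=8: | res := 6 | result 6; revised runs aux := -6 | (!(abs(b) == (4 + (a * 1)))): true | b := -33 | res := 0 | iter i=3: | res := 6 | iter i=4: | res := 6 | iter i=5: | res := 6 | iter i=6: | res := 6 | iter i=7: | res := 6 | iter i=8: | res := 6 | result 6; both end at 6.
Across all 28 domain points the two functions coincide.
verdict: equivalent


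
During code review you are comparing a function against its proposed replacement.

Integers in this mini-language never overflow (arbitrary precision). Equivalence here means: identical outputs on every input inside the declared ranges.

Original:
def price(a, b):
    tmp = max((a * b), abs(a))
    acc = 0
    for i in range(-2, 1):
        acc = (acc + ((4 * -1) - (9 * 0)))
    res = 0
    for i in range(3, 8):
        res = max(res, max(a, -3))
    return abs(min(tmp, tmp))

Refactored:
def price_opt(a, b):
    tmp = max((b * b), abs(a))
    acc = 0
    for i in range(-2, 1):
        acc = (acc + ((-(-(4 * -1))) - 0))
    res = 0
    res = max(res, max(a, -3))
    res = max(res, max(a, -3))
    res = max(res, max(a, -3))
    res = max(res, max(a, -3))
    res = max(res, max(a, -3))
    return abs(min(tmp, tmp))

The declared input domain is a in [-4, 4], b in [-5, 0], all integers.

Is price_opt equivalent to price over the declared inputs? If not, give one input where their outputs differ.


The rewrite breaks on a=-4, b=-5, where the results are 20 and 25.
price: tmp = 20; acc = 0; [i=-2]; acc = -4; [i=-1]; acc = -8; [i=0]; acc = -12; res = 0; [i=3]; res = 0; [i=4]; res = 0; [i=5]; res = 0; [i=6]; res = 0; [i=7]; res = 0; return 20
price_opt: tmp = 25; acc = 0; [i=-2]; acc = -4; [i=-1]; acc = -8; [i=0]; acc = -12; res = 0; res = 0; res = 0; res = 0; res = 0; res = 0; return 25
verdict: not equivalent; witness: a=-4, b=-5


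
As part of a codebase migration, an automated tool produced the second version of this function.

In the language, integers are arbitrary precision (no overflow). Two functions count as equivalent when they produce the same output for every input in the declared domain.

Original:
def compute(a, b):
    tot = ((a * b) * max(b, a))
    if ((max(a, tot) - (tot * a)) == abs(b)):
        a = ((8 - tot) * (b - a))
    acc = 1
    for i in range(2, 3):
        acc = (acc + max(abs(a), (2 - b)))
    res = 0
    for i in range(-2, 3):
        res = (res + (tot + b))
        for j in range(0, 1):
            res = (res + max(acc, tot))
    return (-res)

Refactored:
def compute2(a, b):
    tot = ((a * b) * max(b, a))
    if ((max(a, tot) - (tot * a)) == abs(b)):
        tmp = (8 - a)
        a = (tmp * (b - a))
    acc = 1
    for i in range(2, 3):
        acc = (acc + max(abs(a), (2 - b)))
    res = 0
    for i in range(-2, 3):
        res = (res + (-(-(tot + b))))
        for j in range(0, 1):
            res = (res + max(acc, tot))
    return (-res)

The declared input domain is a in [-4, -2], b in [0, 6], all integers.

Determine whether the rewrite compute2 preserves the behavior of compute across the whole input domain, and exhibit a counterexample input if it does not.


Take a=-4, b=0.
compute: tot=0, then ((max(a, tot) - (tot * a)) == abs(b)) is true, then a=32, then acc=1, then (i=2), then acc=33, then res=0, then (i=-2), then res=0, then (j=0), then res=33, then (i=-1), then res=33, then (j=0), then res=66, then (i=0), then res=66, then (j=0), then res=99, then (i=1), then res=99, then (j=0), then res=132, then (i=2), then res=132, then (j=0), then res=165, then returns -165
compute2: tot=0, then ((max(a, tot) - (tot * a)) == abs(b)) is true, then tmp=12, then a=48, then acc=1, then (i=2), then acc=49, then res=0, then (i=-2), then res=0, then (j=0), then res=49, then (i=-1), then res=49, then (j=0), then res=98, then (i=0), then res=98, then (j=0), then res=147, then (i=1), then res=147, then (j=0), then res=196, then (i=2), then res=196, then (j=0), then res=245, then returns -245
-165 against -245: the behavior changed.
verdict: not equivalent; witness: a=-4, b=0


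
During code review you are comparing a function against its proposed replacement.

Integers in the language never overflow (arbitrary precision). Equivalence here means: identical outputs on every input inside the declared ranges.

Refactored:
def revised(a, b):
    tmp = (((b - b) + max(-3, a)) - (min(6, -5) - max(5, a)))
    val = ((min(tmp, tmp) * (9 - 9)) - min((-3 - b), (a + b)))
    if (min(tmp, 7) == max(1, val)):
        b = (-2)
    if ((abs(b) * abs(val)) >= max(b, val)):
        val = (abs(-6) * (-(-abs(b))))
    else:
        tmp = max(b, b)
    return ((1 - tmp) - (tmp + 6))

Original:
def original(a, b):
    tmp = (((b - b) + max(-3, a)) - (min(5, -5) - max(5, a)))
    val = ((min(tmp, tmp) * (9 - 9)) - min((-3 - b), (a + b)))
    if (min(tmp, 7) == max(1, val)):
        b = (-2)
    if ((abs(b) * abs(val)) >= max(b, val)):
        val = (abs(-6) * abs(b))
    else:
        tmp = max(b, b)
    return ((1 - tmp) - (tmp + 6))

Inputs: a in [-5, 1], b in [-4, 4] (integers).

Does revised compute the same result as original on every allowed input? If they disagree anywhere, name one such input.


The suspicious edit (`5` became `6`) never changes the result for any input inside the declared domain; all 63 inputs agree.
verdict: equivalent


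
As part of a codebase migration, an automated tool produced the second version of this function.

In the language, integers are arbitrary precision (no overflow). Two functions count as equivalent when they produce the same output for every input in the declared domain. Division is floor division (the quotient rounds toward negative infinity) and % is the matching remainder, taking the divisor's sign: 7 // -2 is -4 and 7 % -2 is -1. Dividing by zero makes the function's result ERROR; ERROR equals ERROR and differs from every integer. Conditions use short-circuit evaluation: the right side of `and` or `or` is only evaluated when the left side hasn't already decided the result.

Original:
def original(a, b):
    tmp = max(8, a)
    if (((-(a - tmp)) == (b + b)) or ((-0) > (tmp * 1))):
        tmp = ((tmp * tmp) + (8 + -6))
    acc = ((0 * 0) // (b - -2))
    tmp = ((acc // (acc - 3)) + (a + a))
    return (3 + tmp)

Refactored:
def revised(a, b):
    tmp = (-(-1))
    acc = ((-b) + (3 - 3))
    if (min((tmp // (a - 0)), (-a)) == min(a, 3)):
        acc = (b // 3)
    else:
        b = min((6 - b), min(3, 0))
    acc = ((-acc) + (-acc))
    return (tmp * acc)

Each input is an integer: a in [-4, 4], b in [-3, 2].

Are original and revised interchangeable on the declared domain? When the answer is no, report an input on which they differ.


The rewrite breaks on a=-4, b=-3, where the results are -5 and -6.
original: tmp := 8 | (((-(a - tmp)) == (b + b)) or ((-0) > (tmp * 1))): false | acc := 0 | tmp := -8 | result -5
revised: tmp := 1 | acc := 3 | (min((tmp // (a - 0)), (-a)) == min(a, 3)): false | b := 0 | acc := -6 | result -6
verdict: not equivalent; witness: a=-4, b=-3


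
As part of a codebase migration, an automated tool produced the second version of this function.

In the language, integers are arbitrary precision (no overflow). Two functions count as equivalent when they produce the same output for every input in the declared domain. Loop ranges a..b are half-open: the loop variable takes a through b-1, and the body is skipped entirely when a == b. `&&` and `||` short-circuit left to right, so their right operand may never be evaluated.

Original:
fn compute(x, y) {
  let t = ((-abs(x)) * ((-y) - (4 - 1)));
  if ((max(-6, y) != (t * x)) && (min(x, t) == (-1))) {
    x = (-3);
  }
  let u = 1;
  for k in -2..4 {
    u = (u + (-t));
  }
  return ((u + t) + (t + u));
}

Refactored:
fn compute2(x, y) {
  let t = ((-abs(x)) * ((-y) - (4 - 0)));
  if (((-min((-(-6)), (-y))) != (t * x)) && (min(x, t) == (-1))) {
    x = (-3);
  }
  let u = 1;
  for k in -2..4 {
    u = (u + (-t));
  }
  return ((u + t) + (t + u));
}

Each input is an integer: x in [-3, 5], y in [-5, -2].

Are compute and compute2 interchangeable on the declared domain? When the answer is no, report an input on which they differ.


x=-3, y=-5 yields 62 from compute but 32 from compute2.
verdict: not equivalent; witness: x=-3, y=-5


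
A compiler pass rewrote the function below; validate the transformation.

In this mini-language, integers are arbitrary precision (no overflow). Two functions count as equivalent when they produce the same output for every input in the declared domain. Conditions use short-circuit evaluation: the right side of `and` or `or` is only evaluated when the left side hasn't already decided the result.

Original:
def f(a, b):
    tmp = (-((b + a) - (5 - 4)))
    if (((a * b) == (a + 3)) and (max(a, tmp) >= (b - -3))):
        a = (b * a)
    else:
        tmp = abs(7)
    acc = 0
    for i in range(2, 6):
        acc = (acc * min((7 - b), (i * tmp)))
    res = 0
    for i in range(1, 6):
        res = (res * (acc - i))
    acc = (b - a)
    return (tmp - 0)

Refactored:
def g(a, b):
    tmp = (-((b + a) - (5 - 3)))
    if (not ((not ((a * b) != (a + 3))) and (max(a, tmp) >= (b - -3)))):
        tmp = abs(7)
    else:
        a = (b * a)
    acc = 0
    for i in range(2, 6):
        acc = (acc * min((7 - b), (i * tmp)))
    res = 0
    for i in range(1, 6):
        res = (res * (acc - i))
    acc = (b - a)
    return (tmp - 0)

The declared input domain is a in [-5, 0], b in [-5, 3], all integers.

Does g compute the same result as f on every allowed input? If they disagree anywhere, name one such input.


Input a=-3, b=0: 4 from f versus 5 from g.
verdict: not equivalent; witness: a=-3, b=0


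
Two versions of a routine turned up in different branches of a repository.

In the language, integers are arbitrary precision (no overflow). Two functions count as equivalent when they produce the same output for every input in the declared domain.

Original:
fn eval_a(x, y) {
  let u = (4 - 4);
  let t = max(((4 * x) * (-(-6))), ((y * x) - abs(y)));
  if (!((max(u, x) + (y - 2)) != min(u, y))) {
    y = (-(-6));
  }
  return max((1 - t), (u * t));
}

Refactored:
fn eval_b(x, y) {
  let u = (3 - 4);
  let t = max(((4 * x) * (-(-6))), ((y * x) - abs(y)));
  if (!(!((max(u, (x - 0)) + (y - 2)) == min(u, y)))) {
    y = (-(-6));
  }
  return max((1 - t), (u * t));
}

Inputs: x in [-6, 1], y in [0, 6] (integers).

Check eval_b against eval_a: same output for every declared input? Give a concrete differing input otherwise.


There is a counterexample at x=1, y=0: 0 on one side, -23 on the other.
eval_a: u := 0 | t := 24 | (!((max(u, x) + (y - 2)) != min(u, y))): false | result 0
eval_b: u := -1 | t := 24 | (!(!((max(u, (x - 0)) + (y - 2)) == min(u, y)))): true | y := 6 | result -23
verdict: not equivalent; witness: x=1, y=0


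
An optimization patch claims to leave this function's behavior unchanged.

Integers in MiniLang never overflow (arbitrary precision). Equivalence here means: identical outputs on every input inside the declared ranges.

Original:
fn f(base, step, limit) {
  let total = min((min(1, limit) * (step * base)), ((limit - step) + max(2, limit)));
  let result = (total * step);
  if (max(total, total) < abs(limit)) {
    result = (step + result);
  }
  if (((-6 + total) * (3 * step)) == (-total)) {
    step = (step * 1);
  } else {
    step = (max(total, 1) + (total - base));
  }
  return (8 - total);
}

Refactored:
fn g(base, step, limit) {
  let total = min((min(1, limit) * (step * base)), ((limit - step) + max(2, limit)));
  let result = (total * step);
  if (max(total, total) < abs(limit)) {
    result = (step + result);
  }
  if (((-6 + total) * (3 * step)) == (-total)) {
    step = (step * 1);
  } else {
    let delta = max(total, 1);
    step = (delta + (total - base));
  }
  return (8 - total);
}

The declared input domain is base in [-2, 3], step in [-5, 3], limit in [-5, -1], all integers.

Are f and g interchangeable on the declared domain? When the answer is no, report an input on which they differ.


Equivalent — the differences include local variable names differ; statement counts differ, yet no declared input distinguishes the two.
Tracing base=3, step=1, limit=-2: f: total = -6; result = -6; (max(total, total) < abs(limit)) -> true; result = -5; (((-6 + total) * (3 * step)) == (-total)) -> false; step = -8; return 14 | g: total = -6; result = -6; (max(total, total) < abs(limit)) -> true; result = -5; (((-6 + total) * (3 * step)) == (-total)) -> false; delta = 1; step = -8; return 14 — matching result 14.
Sweeping the whole domain (270 inputs) finds no disagreement.
verdict: equivalent


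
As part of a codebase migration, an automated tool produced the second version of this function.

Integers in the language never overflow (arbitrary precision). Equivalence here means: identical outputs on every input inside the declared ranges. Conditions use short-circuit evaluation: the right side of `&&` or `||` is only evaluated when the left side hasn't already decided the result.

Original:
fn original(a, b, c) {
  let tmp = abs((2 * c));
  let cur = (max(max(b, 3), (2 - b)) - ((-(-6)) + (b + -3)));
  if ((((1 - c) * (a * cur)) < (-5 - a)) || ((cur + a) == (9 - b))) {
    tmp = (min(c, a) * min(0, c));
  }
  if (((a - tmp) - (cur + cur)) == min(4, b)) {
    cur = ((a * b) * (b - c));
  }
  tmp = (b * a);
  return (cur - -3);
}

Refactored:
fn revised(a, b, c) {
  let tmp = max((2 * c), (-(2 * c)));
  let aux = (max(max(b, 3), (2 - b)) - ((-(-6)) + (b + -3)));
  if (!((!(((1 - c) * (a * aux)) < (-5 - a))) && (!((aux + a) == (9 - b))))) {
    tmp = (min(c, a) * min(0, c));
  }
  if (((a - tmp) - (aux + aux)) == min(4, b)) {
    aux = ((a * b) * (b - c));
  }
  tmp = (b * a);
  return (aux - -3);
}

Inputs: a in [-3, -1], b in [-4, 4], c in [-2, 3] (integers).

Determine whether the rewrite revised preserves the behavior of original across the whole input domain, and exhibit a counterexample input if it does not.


Equivalent — the differences include arithmetic usage differs, local variable names differ, min/max/abs usage differs, boolean connective usage differs, constant usage differs, yet no declared input distinguishes the two.
Spot check at a=-1, b=1, c=0 — original: tmp := 0 | cur := -1 | ((((1 - c) * (a * cur)) < (-5 - a)) || ((cur + a) == (9 - b))): false | (((a - tmp) - (cur + cur)) == min(4, b)): true | cur := -1 | tmp := -1 | result 2. revised: tmp := 0 | aux := -1 | (!((!(((1 - c) * (a * aux)) < (-5 - a))) && (!((aux + a) == (9 - b))))): false | (((a - tmp) - (aux + aux)) == min(4, b)): true | aux := -1 | tmp := -1 | result 2. Both give 2.
Sweeping the whole domain (162 inputs) finds no disagreement.
verdict: equivalent


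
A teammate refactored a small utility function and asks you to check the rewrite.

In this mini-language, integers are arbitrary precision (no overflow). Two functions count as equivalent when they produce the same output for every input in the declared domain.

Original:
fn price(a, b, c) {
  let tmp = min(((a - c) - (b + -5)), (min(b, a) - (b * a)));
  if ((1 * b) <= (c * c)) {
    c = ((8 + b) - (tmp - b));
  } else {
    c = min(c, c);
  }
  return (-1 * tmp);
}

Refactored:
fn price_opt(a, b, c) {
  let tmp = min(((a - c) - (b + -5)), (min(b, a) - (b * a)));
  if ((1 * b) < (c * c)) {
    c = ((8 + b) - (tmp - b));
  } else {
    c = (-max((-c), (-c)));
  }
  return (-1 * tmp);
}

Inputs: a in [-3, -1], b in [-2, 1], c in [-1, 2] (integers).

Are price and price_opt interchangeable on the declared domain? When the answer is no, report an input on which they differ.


Equivalent. Although `((1 * b) <= (c * c))` became `((1 * b) < (c * c))`, no input in the stated domain can expose it.
Across all 48 domain points the two functions coincide.
Tracing a=-1, b=1, c=-1: price: tmp becomes 0; next ((1 * b) <= (c * c)) evaluates to true; next c becomes 10; next final value 0 | price_opt: tmp becomes 0; next ((1 * b) < (c * c)) evaluates to false; next c becomes -1; next final value 0 — matching result 0.
verdict: equivalent


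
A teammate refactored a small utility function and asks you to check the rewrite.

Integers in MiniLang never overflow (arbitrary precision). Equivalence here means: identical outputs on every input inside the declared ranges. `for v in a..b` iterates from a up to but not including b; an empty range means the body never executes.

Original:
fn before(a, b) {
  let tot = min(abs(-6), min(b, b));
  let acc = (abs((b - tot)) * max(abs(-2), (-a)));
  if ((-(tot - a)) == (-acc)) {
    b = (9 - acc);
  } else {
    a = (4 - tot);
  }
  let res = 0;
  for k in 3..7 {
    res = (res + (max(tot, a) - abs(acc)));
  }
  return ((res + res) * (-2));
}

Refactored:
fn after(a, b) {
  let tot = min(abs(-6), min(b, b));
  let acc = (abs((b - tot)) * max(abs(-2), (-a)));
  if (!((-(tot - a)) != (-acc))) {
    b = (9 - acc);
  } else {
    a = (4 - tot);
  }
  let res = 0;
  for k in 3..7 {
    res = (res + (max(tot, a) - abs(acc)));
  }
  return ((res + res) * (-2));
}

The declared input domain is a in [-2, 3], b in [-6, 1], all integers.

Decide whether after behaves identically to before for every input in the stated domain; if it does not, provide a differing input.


This is a faithful refactor — comparison usage differs, boolean connective usage differs, but the computed results match everywhere.
One worked example (a=3, b=0) — before: tot becomes 0; next acc becomes 0; next ((-(tot - a)) == (-acc)) evaluates to false; next a becomes 4; next res becomes 0; next at k=3:; next res becomes 4; next at k=4:; next res becomes 8; next at k=5:; next res becomes 12; next at k=6:; next res becomes 16; next final value -64; after: tot becomes 0; next acc becomes 0; next (!((-(tot - a)) != (-acc))) evaluates to false; next a becomes 4; next res becomes 0; next at k=3:; next res becomes 4; next at k=4:; next res becomes 8; next at k=5:; next res becomes 12; next at k=6:; next res becomes 16; next final value -64; agreement on -64.
Every one of the 48 inputs gives matching results.
verdict: equivalent


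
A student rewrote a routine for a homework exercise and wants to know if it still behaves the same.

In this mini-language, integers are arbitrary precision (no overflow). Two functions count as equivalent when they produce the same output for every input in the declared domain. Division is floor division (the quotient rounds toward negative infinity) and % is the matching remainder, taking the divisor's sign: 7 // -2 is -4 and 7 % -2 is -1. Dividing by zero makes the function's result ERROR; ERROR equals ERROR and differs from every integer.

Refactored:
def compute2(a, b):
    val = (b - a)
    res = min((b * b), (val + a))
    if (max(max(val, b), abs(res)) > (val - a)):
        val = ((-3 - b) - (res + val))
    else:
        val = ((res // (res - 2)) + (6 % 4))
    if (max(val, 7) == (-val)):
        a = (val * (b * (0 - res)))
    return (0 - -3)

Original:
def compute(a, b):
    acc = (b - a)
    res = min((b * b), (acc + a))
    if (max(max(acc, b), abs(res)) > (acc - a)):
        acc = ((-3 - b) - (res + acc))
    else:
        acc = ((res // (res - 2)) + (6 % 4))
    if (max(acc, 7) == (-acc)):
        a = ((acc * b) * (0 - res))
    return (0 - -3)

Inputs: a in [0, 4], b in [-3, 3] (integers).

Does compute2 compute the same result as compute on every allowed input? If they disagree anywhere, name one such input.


Comparing the listings, the differences include: local variable names differ.
Spot check at a=4, b=2 — compute: acc := -2 | res := 2 | (max(max(acc, b), abs(res)) > (acc - a)): true | acc := -5 | (max(acc, 7) == (-acc)): false | result 3. compute2: val := -2 | res := 2 | (max(max(val, b), abs(res)) > (val - a)): true | val := -5 | (max(val, 7) == (-val)): false | result 3. Both give 3.
An exhaustive pass over the 35 declared inputs shows identical outputs.
verdict: equivalent


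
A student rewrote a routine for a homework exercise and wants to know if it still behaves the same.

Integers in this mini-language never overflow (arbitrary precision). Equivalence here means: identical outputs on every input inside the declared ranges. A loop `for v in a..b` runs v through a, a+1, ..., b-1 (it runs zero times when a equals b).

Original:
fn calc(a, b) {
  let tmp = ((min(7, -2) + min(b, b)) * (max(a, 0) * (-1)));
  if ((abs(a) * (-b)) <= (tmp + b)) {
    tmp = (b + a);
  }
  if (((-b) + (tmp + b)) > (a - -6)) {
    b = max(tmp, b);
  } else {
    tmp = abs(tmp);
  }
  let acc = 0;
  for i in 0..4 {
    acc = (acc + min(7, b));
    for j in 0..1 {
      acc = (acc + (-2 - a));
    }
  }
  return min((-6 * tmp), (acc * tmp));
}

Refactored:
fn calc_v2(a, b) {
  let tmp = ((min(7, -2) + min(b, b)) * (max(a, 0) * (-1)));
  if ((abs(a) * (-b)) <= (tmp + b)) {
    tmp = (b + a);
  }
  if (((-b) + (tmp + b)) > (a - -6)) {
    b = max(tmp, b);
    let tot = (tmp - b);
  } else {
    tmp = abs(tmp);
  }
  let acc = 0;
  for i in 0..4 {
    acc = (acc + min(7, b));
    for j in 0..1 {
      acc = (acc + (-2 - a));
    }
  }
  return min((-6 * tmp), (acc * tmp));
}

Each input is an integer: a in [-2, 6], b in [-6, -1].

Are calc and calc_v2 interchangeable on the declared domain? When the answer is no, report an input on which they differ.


The two are interchangeable: statement counts differ; local variable names differ; arithmetic usage differs, and every declared input agrees.
One worked example (a=6, b=-5) — calc: tmp becomes 42; next ((abs(a) * (-b)) <= (tmp + b)) evaluates to true; next tmp becomes 1; next (((-b) + (tmp + b)) > (a - -6)) evaluates to false; next tmp becomes 1; next acc becomes 0; next at i=0:; next acc becomes -5; next at j=0:; next acc becomes -13; next at i=1:; next acc becomes -18; next at j=0:; next acc becomes -26; next at i=2:; next acc becomes -31; next at j=0:; next acc becomes -39; next at i=3:; next acc becomes -44; next at j=0:; next acc becomes -52; next final value -52; calc_v2: tmp becomes 42; next ((abs(a) * (-b)) <= (tmp + b)) evaluates to true; next tmp becomes 1; next (((-b) + (tmp + b)) > (a - -6)) evaluates to false; next tmp becomes 1; next acc becomes 0; next at i=0:; next acc becomes -5; next at j=0:; next acc becomes -13; next at i=1:; next acc becomes -18; next at j=0:; next acc becomes -26; next at i=2:; next acc becomes -31; next at j=0:; next acc becomes -39; next at i=3:; next acc becomes -44; next at j=0:; next acc becomes -52; next final value -52; agreement on -52.
Checked all 54 inputs in the declared domain: the outputs agree on every one.
verdict: equivalent


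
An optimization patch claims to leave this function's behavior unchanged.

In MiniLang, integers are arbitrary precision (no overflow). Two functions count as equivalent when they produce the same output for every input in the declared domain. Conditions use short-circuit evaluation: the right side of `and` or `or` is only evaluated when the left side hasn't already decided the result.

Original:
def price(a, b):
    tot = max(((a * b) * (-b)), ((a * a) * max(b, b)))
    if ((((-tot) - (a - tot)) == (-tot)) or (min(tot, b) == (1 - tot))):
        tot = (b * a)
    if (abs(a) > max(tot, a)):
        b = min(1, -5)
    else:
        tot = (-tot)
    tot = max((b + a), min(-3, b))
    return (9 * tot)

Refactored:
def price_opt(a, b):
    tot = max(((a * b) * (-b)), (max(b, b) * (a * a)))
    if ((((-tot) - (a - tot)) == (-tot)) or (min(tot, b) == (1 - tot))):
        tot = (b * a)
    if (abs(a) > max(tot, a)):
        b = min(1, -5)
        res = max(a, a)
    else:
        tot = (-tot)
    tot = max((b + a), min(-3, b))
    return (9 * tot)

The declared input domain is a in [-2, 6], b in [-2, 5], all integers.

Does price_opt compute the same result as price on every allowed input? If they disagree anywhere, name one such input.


The two versions differ — the changes include statement counts differ, min/max/abs usage differs, local variable names differ.
As a probe, take a=3, b=-1: price runs tot := -3 | ((((-tot) - (a - tot)) == (-tot)) or (min(tot, b) == (1 - tot))): false | (abs(a) > max(tot, a)): false | tot := 3 | tot := 2 | result 18; price_opt runs tot := -3 | ((((-tot) - (a - tot)) == (-tot)) or (min(tot, b) == (1 - tot))): false | (abs(a) > max(tot, a)): false | tot := 3 | tot := 2 | result 18; both end at 18.
Across all 72 domain points the two functions coincide.
verdict: equivalent


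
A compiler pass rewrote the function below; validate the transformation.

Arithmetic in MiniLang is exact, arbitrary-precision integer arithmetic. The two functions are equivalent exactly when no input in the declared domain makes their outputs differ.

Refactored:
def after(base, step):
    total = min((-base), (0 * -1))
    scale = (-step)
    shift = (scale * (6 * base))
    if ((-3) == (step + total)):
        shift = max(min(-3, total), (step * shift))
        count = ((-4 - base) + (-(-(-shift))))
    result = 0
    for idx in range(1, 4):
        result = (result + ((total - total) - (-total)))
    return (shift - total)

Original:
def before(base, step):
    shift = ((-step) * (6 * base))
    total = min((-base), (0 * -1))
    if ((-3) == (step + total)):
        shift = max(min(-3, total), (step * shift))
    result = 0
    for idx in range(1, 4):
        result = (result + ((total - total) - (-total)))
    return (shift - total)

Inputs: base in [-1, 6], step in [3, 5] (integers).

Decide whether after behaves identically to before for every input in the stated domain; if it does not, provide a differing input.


Behavior is preserved: although constant usage differs, statement counts differ, local variable names differ, arithmetic usage differs, the outputs never diverge.
One worked example (base=4, step=4) — before: shift becomes -96; next total becomes -4; next ((-3) == (step + total)) evaluates to false; next result becomes 0; next at idx=1:; next result becomes -4; next at idx=2:; next result becomes -8; next at idx=3:; next result becomes -12; next final value -92; after: total becomes -4; next scale becomes -4; next shift becomes -96; next ((-3) == (step + total)) evaluates to false; next result becomes 0; next at idx=1:; next result becomes -4; next at idx=2:; next result becomes -8; next at idx=3:; next result becomes -12; next final value -92; agreement on -92.
Every one of the 24 inputs gives matching results.
verdict: equivalent


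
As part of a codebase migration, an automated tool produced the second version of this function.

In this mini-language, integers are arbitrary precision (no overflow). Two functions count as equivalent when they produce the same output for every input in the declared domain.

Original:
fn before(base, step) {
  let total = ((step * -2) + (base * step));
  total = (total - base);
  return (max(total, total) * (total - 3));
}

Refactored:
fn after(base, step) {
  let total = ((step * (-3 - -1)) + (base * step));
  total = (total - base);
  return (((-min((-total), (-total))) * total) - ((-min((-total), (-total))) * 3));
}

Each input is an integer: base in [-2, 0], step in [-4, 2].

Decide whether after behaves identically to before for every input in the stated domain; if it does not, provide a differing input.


Reading the diff, among the changes: constant usage differs; also arithmetic usage differs; also min/max/abs usage differs.
Tracing base=-2, step=2: before: total = -8; total = -6; return 54 | after: total = -8; total = -6; return 54 — matching result 54.
Every one of the 21 inputs gives matching results.
verdict: equivalent


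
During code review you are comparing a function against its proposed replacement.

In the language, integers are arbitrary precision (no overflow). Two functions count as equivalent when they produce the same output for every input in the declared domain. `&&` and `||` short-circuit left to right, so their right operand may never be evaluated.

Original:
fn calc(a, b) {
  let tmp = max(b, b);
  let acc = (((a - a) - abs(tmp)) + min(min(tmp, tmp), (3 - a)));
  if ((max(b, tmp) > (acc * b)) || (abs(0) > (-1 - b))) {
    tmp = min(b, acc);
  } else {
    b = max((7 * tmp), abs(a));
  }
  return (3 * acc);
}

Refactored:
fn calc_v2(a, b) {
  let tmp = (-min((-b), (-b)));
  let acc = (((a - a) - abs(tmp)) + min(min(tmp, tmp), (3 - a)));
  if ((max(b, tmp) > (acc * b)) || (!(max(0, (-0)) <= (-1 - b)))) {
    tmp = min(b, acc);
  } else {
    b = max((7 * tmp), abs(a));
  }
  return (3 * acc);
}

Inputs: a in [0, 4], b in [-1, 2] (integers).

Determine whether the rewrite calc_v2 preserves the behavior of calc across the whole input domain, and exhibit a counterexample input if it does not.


Side by side, the visible changes include: boolean connective usage differs; and comparison usage differs; and min/max/abs usage differs; and constant usage differs.
Spot check at a=1, b=2 — calc: tmp := 2 | acc := 0 | ((max(b, tmp) > (acc * b)) || (abs(0) > (-1 - b))): true | tmp := 0 | result 0. calc_v2: tmp := 2 | acc := 0 | ((max(b, tmp) > (acc * b)) || (!(max(0, (-0)) <= (-1 - b)))): true | tmp := 0 | result 0. Both give 0.
An exhaustive pass over the 20 declared inputs shows identical outputs.
verdict: equivalent


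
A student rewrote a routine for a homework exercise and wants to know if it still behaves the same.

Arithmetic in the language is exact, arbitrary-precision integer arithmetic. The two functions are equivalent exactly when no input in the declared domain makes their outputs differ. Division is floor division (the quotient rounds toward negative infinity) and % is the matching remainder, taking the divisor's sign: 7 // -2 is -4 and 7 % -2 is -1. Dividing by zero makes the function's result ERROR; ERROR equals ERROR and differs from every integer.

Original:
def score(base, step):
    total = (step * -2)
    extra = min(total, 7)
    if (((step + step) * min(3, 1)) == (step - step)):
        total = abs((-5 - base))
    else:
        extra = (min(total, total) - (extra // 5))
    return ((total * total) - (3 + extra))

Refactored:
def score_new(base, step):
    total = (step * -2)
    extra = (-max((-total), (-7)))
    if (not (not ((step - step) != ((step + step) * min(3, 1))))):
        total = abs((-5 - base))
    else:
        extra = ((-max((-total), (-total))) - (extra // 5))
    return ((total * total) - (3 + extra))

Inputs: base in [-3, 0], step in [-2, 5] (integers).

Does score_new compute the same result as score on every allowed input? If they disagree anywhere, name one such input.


The rewrite breaks on base=-3, step=-2, where the results are 9 and -3.
score: total = 4; extra = 4; (((step + step) * min(3, 1)) == (step - step)) -> false; extra = 4; return 9
score_new: total = 4; extra = 4; (not (not ((step - step) != ((step + step) * min(3, 1))))) -> true; total = 2; return -3
verdict: not equivalent; witness: base=-3, step=-2


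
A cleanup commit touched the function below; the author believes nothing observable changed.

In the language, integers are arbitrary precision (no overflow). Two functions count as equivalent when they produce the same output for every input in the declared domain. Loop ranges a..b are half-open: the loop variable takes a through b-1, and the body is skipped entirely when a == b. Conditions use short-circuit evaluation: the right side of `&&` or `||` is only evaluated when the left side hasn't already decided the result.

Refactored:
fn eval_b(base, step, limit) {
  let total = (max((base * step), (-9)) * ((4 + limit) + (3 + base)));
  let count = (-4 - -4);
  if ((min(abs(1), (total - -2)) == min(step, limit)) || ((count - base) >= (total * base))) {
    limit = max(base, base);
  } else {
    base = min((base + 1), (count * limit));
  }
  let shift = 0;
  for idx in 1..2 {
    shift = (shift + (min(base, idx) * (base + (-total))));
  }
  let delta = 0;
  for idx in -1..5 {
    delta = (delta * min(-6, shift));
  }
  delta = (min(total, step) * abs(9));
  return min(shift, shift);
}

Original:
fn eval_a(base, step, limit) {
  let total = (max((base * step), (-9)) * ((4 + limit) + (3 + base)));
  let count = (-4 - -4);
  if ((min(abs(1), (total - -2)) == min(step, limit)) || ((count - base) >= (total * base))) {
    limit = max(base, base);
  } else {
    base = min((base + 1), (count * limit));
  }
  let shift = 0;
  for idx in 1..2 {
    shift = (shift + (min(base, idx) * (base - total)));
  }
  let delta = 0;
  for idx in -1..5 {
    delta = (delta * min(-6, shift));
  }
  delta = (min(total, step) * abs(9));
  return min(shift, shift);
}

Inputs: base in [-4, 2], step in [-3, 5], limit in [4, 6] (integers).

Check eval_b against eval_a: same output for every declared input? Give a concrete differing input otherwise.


Reading the diff, among the changes: arithmetic usage differs.
Spot check at base=-2, step=0, limit=6 — eval_a: total = 0; count = 0; ((min(abs(1), (total - -2)) == min(step, limit)) || ((count - base) >= (total * base))) -> true; limit = -2; shift = 0; [idx=1]; shift = 4; delta = 0; [idx=-1]; delta = 0; [idx=0]; delta = 0; [idx=1]; delta = 0; [idx=2]; delta = 0; [idx=3]; delta = 0; [idx=4]; delta = 0; delta = 0; return 4. eval_b: total = 0; count = 0; ((min(abs(1), (total - -2)) == min(step, limit)) || ((count - base) >= (total * base))) -> true; limit = -2; shift = 0; [idx=1]; shift = 4; delta = 0; [idx=-1]; delta = 0; [idx=0]; delta = 0; [idx=1]; delta = 0; [idx=2]; delta = 0; [idx=3]; delta = 0; [idx=4]; delta = 0; delta = 0; return 4. Both give 4.
Sweeping the whole domain (189 inputs) finds no disagreement.
verdict: equivalent
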